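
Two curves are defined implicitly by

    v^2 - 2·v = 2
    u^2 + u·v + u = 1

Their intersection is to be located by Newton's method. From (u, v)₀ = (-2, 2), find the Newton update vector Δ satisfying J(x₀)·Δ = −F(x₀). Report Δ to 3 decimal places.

(-5.000, 1.000)

At (-2, 2): F = (-2.000, -3.000).
Jacobian J = [[0, 2·v - 2], [2·u + v + 1, u]].
At the point, J = [[0.000, 2.000], [-1.000, -2.000]] (det J = 2.000).
Solving J·Δ = −F gives Δ = (-5.000, 1.000).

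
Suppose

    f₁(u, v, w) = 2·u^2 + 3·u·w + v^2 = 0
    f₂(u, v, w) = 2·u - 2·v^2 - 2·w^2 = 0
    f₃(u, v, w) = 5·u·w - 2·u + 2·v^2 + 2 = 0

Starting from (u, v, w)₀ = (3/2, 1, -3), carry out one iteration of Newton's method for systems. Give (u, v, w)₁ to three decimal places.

(0.804, 0.718, -1.561)

At (3/2, 1, -3): F = (-8.000, -17.000, -21.500).
Jacobian J = [[4·u + 3·w, 2·v, 3·u], [2, -4·v, -4·w], [5·w - 2, 4·v, 5·u]].
At the point, J = [[-3.000, 2.000, 4.500], [2.000, -4.000, 12.000], [-17.000, 4.000, 7.500]] (det J = -474.000).
Solving J·Δ = −F gives Δ = (-0.696, -0.282, 1.439).
Then the next iterate is (u, v, w)₁ = (0.804, 0.718, -1.561).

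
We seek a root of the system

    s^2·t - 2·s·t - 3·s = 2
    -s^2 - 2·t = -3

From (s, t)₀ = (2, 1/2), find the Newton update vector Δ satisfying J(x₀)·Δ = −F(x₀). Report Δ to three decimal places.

(-4.000, 7.000)

At (2, 1/2): F = (-8.000, -2.000).
Jacobian J = [[2·s·t - 2·t - 3, s^2 - 2·s], [-2·s, -2]].
At the point, J = [[-2.000, 0.000], [-4.000, -2.000]] (det J = 4.000).
Solving J·Δ = −F gives Δ = (-4.000, 7.000).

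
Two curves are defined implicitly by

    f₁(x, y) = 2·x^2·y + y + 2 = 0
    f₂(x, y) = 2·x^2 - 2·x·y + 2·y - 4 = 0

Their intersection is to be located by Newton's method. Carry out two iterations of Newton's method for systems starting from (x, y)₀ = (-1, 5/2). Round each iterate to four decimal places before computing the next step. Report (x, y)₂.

(-0.9869, -1.0313)

At (-1, 5/2): F = (9.5000, 8.0000).
Jacobian J = [[4·x·y, 2·x^2 + 1], [4·x - 2·y, -2·x + 2]].
At the point, J = [[-10.0000, 3.0000], [-9.0000, 4.0000]] (det J = -13.0000).
Solving J·Δ = −F gives Δ = (1.0769, 0.4231).
Then the next iterate is (x, y)₁ = (0.0769, 2.9231).
Round to (0.0769, 2.9231) and repeat: F = (4.957672, 1.408454), J = [[0.899146, 1.011827], [-5.5386, 1.8462]].
Δ = (-1.0638, -3.9544), so (x, y)₂ = (-0.9869, -1.0313).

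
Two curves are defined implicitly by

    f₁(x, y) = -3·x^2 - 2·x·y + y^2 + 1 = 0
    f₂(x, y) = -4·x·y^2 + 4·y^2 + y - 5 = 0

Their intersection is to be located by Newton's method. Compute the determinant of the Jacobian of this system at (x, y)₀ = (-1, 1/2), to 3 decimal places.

48.000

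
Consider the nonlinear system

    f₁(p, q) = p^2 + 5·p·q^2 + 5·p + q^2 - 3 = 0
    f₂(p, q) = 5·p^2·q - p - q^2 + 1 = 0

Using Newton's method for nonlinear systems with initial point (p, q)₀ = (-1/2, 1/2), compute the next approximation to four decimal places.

(-0.1429, -2.0000)

At (-1/2, 1/2): F = (-5.6250, 1.8750).
Jacobian J = [[2·p + 5·q^2 + 5, 10·p·q + 2·q], [10·p·q - 1, 5·p^2 - 2·q]].
At the point, J = [[5.2500, -1.5000], [-3.5000, 0.2500]] (det J = -3.9375).
Solving J·Δ = −F gives Δ = (0.3571, -2.5000).
Then the next iterate is (p, q)₁ = (-0.1429, -2.0000).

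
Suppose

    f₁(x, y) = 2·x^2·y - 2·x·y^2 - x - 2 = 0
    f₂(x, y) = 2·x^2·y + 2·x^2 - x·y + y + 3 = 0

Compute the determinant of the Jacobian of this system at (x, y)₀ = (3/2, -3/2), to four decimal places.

-37.7500

J = [[4·x·y - 2·y^2 - 1, 2·x^2 - 4·x·y], [4·x·y + 4·x - y, 2·x^2 - x + 1]].
At the point, J = [[-14.5000, 13.5000], [-1.5000, 4.0000]].
det J = -37.7500.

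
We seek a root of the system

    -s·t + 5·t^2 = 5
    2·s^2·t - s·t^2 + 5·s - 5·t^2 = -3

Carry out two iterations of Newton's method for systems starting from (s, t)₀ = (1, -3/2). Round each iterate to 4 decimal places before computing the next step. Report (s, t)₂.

(3.3628, -0.7107)

At (1, -3/2): F = (7.7500, -8.5000).
Jacobian J = [[-t, -s + 10·t], [4·s·t - t^2 + 5, 2·s^2 - 2·s·t - 10·t]].
At the point, J = [[1.5000, -16.0000], [-3.2500, 20.0000]] (det J = -22.0000).
Solving J·Δ = −F gives Δ = (0.8636, 0.5653).
Then the next iterate is (s, t)₁ = (1.8636, -0.9347).
Round to (1.8636, -0.9347) and repeat: F = (1.110227, -0.170916), J = [[0.9347, -11.2106], [-2.841292, 19.776824]].
Δ = (1.4992, 0.2240), so (s, t)₂ = (3.3628, -0.7107).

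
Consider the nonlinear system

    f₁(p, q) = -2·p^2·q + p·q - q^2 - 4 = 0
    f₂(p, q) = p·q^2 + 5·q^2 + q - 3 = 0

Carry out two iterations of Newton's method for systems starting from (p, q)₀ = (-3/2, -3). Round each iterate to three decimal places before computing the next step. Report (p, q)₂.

(-1.261, -1.152)

At (-3/2, -3): F = (5.000, 25.500).
Jacobian J = [[-4·p·q + q, -2·p^2 + p - 2·q], [q^2, 2·p·q + 10·q + 1]].
At the point, J = [[-21.000, 0.000], [9.000, -20.000]] (det J = 420.000).
Solving J·Δ = −F gives Δ = (0.238, 1.382).
Then the next iterate is (p, q)₁ = (-1.262, -1.618).
Round to (-1.262, -1.618) and repeat: F = (0.57779, 5.16780), J = [[-9.78566, -1.21129], [2.61792, -11.09617]].
Δ = (0.001, 0.466), so (p, q)₂ = (-1.261, -1.152).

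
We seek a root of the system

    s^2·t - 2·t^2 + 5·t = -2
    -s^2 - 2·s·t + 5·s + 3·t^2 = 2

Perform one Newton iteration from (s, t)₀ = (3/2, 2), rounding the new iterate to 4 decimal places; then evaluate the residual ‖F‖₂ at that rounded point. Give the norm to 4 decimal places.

At (3/2, 2): F = (8.5000, 9.2500).
Jacobian J = [[2·s·t, s^2 - 4·t + 5], [-2·s - 2·t + 5, -2·s + 6·t]].
At the point, J = [[6.0000, -0.7500], [-2.0000, 9.0000]] (det J = 52.5000).
Solving J·Δ = −F gives Δ = (-1.5893, -1.3810).
Then the next iterate is (s, t)₁ = (-0.0893, 0.6190).
Re-evaluating at (-0.0893, 0.6190): F = (4.333614, -1.194438), so ‖F‖₂ = 4.4952.

4.4952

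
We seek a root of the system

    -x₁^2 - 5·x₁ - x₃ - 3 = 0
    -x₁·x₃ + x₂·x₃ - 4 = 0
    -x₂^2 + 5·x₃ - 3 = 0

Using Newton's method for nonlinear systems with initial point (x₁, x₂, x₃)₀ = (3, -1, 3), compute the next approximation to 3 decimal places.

At (3, -1, 3): F = (-30.000, -16.000, 11.000).
Jacobian J = [[-2·x₁ - 5, 0, -1], [-x₃, x₃, -x₁ + x₂], [0, -2·x₂, 5]].
At the point, J = [[-11.000, 0.000, -1.000], [-3.000, 3.000, -4.000], [0.000, 2.000, 5.000]] (det J = -247.000).
Solving J·Δ = −F gives Δ = (-2.530, -0.085, -2.166).
Then the next iterate is (x₁, x₂, x₃)₁ = (0.470, -1.085, 0.834).

(0.470, -1.085, 0.834)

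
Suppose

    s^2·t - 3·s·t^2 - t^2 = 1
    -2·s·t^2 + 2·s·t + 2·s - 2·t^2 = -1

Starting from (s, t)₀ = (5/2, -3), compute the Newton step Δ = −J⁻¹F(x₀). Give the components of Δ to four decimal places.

At (5/2, -3): F = (-96.2500, -72.0000).
Jacobian J = [[2·s·t - 3·t^2, s^2 - 6·s·t - 2·t], [-2·t^2 + 2·t + 2, -4·s·t + 2·s - 4·t]].
At the point, J = [[-42.0000, 57.2500], [-22.0000, 47.0000]] (det J = -714.5000).
Solving J·Δ = −F gives Δ = (-0.5623, 1.2687).

(-0.5623, 1.2687)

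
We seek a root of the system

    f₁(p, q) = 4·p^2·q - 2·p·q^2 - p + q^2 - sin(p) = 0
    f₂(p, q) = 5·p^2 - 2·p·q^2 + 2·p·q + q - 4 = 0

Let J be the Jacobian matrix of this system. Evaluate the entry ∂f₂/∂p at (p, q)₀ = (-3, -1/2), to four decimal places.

-31.5000

∂f₂/∂p = 10·p - 2·q^2 + 2·q.
At (-3, -1/2) this is -31.5000.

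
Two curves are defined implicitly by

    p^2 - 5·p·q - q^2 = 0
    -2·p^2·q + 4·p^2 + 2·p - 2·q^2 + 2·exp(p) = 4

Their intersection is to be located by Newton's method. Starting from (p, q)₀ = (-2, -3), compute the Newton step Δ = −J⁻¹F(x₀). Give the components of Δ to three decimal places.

At (-2, -3): F = (-35.000, 14.27067).
Jacobian J = [[2·p - 5·q, -5·p - 2·q], [-4·p·q + 8·p + 2·exp(p) + 2, -2·p^2 - 4·q]].
At the point, J = [[11.000, 16.000], [-37.72933, 4.000]] (det J = 647.66927).
Solving J·Δ = −F gives Δ = (0.569, 1.797).

(0.569, 1.797)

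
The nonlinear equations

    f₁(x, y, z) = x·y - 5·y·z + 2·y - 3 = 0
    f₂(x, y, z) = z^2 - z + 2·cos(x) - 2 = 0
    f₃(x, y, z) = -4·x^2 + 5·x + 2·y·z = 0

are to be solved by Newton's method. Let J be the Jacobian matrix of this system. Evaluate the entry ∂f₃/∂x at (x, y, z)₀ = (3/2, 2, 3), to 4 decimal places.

-7.0000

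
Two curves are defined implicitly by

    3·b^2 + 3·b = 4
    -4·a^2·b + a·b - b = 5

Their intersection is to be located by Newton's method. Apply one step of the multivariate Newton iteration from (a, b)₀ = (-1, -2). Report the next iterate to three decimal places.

(-0.685, -1.778)

At (-1, -2): F = (2.000, 7.000).
Jacobian J = [[0, 6·b + 3], [-8·a·b + b, -4·a^2 + a - 1]].
At the point, J = [[0.000, -9.000], [-18.000, -6.000]] (det J = -162.000).
Solving J·Δ = −F gives Δ = (0.315, 0.222).
Then the next iterate is (a, b)₁ = (-0.685, -1.778).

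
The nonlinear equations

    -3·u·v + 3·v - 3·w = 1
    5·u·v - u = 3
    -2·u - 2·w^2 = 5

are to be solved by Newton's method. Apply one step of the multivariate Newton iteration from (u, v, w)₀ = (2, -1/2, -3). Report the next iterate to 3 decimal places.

At (2, -1/2, -3): F = (9.500, -10.000, -27.000).
Jacobian J = [[-3·v, -3·u + 3, -3], [5·v - 1, 5·u, 0], [-2, 0, -4·w]].
At the point, J = [[1.500, -3.000, -3.000], [-3.500, 10.000, 0.000], [-2.000, 0.000, 12.000]] (det J = -6.000).
Solving J·Δ = −F gives Δ = (-5.000, -0.750, 1.417).
Then the next iterate is (u, v, w)₁ = (-3.000, -1.250, -1.583).

(-3.000, -1.250, -1.583)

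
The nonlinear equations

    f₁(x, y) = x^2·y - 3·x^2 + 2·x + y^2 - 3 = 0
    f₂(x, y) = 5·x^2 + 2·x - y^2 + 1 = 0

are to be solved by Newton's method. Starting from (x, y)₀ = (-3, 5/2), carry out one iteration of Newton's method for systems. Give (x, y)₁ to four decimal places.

(-1.8113, 2.5933)

At (-3, 5/2): F = (-7.2500, 33.7500).
Jacobian J = [[2·x·y - 6·x + 2, x^2 + 2·y], [10·x + 2, -2·y]].
At the point, J = [[5.0000, 14.0000], [-28.0000, -5.0000]] (det J = 367.0000).
Solving J·Δ = −F gives Δ = (1.1887, 0.0933).
Then the next iterate is (x, y)₁ = (-1.8113, 2.5933).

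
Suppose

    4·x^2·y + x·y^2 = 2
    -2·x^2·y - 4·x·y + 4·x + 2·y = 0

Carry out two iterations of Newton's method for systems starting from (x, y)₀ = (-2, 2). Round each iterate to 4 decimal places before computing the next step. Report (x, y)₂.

(-1.0403, 0.9262)

At (-2, 2): F = (22.0000, -4.0000).
Jacobian J = [[8·x·y + y^2, 4·x^2 + 2·x·y], [-4·x·y - 4·y + 4, -2·x^2 - 4·x + 2]].
At the point, J = [[-28.0000, 8.0000], [12.0000, 2.0000]] (det J = -152.0000).
Solving J·Δ = −F gives Δ = (0.5000, -1.0000).
Then the next iterate is (x, y)₁ = (-1.5000, 1.0000).
Round to (-1.5000, 1.0000) and repeat: F = (5.5000, -2.5000), J = [[-11.0000, 6.0000], [6.0000, 3.5000]].
Δ = (0.4597, -0.0738), so (x, y)₂ = (-1.0403, 0.9262).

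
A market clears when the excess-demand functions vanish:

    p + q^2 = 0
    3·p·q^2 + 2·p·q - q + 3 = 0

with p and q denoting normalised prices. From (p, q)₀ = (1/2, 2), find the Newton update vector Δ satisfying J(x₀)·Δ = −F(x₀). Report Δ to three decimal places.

(-0.155, -1.086)

At (1/2, 2): F = (4.500, 9.000).
Jacobian J = [[1, 2·q], [3·q^2 + 2·q, 6·p·q + 2·p - 1]].
At the point, J = [[1.000, 4.000], [16.000, 6.000]] (det J = -58.000).
Solving J·Δ = −F gives Δ = (-0.155, -1.086).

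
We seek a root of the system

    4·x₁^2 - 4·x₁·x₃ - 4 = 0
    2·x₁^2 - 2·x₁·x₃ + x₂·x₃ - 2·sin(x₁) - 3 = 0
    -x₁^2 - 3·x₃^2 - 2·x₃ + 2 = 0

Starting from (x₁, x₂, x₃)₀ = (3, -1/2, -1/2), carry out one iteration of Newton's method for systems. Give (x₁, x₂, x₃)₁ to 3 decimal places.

(2.065, -7.407, 0.641)

At (3, -1/2, -1/2): F = (38.000, 17.96776, -6.750).
Jacobian J = [[8·x₁ - 4·x₃, 0, -4·x₁], [4·x₁ - 2·x₃ - 2·cos(x₁), x₃, -2·x₁ + x₂], [-2·x₁, 0, -6·x₃ - 2]].
At the point, J = [[26.000, 0.000, -12.000], [14.97998, -0.500, -6.500], [-6.000, 0.000, 1.000]] (det J = 23.000).
Solving J·Δ = −F gives Δ = (-0.935, -6.907, 1.141).
Then the next iterate is (x₁, x₂, x₃)₁ = (2.065, -7.407, 0.641).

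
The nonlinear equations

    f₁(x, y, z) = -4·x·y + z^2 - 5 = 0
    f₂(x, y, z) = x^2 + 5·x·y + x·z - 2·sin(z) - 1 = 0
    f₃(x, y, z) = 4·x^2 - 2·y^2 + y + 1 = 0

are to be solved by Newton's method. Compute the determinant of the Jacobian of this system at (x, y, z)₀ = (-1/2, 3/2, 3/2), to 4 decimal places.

-125.6240

J = [[-4·y, -4·x, 2·z], [2·x + 5·y + z, 5·x, x - 2·cos(z)], [8·x, -4·y + 1, 0]].
At the point, J = [[-6.0000, 2.0000, 3.0000], [8.0000, -2.5000, -0.641474], [-4.0000, -5.0000, 0.0000]].
det J = -125.6240.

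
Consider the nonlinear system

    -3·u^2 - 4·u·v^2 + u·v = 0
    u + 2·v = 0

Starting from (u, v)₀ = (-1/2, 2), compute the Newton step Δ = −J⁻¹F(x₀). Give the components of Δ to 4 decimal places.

(-0.4661, -1.5169)

At (-1/2, 2): F = (6.2500, 3.5000).
Jacobian J = [[-6·u - 4·v^2 + v, -8·u·v + u], [1, 2]].
At the point, J = [[-11.0000, 7.5000], [1.0000, 2.0000]] (det J = -29.5000).
Solving J·Δ = −F gives Δ = (-0.4661, -1.5169).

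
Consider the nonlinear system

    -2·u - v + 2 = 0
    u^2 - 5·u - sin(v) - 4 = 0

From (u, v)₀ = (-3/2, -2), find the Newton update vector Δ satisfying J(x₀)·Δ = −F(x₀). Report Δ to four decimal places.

(1.0838, 4.8324)

At (-3/2, -2): F = (7.0000, 6.659297).
Jacobian J = [[-2, -1], [2·u - 5, -cos(v)]].
At the point, J = [[-2.0000, -1.0000], [-8.0000, 0.416147]] (det J = -8.832294).
Solving J·Δ = −F gives Δ = (1.0838, 4.8324).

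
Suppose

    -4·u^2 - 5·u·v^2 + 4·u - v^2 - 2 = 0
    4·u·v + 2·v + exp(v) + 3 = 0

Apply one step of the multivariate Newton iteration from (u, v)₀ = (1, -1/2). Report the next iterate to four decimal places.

(-0.1798, -0.9490)

At (1, -1/2): F = (-3.5000, 0.606531).
Jacobian J = [[-8·u - 5·v^2 + 4, -10·u·v - 2·v], [4·v, 4·u + exp(v) + 2]].
At the point, J = [[-5.2500, 6.0000], [-2.0000, 6.606531]] (det J = -22.684286).
Solving J·Δ = −F gives Δ = (-1.1798, -0.4490).
Then the next iterate is (u, v)₁ = (-0.1798, -0.9490).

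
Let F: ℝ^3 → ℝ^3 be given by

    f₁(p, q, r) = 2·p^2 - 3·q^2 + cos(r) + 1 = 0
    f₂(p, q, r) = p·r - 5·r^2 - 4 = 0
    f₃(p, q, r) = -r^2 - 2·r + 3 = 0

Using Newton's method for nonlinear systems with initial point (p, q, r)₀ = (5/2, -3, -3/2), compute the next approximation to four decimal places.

At (5/2, -3, -3/2): F = (-13.429263, -19.0000, 3.7500).
Jacobian J = [[4·p, -6·q, -sin(r)], [r, 0, p - 10·r], [0, 0, -2·r - 2]].
At the point, J = [[10.0000, 18.0000, 0.997495], [-1.5000, 0.0000, 17.5000], [0.0000, 0.0000, 1.0000]] (det J = 27.0000).
Solving J·Δ = −F gives Δ = (-56.4167, 32.2965, -3.7500).
Then the next iterate is (p, q, r)₁ = (-53.9167, 29.2965, -5.2500).

(-53.9167, 29.2965, -5.2500)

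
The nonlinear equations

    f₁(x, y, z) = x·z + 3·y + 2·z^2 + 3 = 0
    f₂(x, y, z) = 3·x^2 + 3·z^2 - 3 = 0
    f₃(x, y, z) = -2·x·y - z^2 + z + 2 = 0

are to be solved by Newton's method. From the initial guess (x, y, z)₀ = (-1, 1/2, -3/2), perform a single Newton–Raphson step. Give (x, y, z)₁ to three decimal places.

At (-1, 1/2, -3/2): F = (10.500, 6.750, -0.750).
Jacobian J = [[z, 3, x + 4·z], [6·x, 0, 6·z], [-2·y, -2·x, -2·z + 1]].
At the point, J = [[-1.500, 3.000, -7.000], [-6.000, 0.000, -9.000], [-1.000, 2.000, 4.000]] (det J = 156.000).
Solving J·Δ = −F gives Δ = (-0.216, -1.522, 0.894).
Then the next iterate is (x, y, z)₁ = (-1.216, -1.022, -0.606).

(-1.216, -1.022, -0.606)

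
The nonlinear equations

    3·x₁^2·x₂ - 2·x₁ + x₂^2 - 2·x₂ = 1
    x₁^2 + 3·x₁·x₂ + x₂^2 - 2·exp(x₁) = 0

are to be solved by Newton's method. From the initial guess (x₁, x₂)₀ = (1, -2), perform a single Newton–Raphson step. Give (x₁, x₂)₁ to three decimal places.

(-0.280, 3.638)

At (1, -2): F = (-1.000, -6.43656).
Jacobian J = [[6·x₁·x₂ - 2, 3·x₁^2 + 2·x₂ - 2], [2·x₁ + 3·x₂ - 2·exp(x₁), 3·x₁ + 2·x₂]].
At the point, J = [[-14.000, -3.000], [-9.43656, -1.000]] (det J = -14.30969).
Solving J·Δ = −F gives Δ = (-1.280, 5.638).
Then the next iterate is (x₁, x₂)₁ = (-0.280, 3.638).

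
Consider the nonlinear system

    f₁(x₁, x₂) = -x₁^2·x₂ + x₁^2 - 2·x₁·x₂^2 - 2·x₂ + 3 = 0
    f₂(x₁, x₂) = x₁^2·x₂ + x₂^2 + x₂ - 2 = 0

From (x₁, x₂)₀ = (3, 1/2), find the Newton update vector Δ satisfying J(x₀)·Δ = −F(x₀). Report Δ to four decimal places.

(-1.4045, 0.0876)

At (3, 1/2): F = (5.0000, 3.2500).
Jacobian J = [[-2·x₁·x₂ + 2·x₁ - 2·x₂^2, -x₁^2 - 4·x₁·x₂ - 2], [2·x₁·x₂, x₁^2 + 2·x₂ + 1]].
At the point, J = [[2.5000, -17.0000], [3.0000, 11.0000]] (det J = 78.5000).
Solving J·Δ = −F gives Δ = (-1.4045, 0.0876).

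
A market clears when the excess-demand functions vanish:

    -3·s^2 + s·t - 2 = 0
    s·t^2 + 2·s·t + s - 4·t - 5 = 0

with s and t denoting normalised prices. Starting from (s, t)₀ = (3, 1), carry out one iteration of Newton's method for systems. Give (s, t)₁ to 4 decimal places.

(1.5338, 1.3581)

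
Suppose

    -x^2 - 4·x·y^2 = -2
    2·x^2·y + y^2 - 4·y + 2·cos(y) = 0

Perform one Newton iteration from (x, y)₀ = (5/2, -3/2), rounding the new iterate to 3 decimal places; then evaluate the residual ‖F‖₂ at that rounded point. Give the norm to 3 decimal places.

At (5/2, -3/2): F = (-26.750, -10.35853).
Jacobian J = [[-2·x - 4·y^2, -8·x·y], [4·x·y, 2·x^2 + 2·y - 2·sin(y) - 4]].
At the point, J = [[-14.000, 30.000], [-15.000, 7.49499]] (det J = 345.07014).
Solving J·Δ = −F gives Δ = (-0.320, 0.743).
Then the next iterate is (x, y)₁ = (2.180, -0.757).
Re-evaluating at (2.180, -0.757): F = (-7.74939, -2.14029), so ‖F‖₂ = 8.040.

8.040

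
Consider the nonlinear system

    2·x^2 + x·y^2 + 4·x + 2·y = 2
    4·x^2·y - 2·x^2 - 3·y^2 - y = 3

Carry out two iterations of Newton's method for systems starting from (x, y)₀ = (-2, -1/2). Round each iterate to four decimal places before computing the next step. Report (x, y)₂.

At (-2, -1/2): F = (-3.5000, -19.2500).
Jacobian J = [[4·x + y^2 + 4, 2·x·y + 2], [8·x·y - 4·x, 4·x^2 - 6·y - 1]].
At the point, J = [[-3.7500, 4.0000], [16.0000, 18.0000]] (det J = -131.5000).
Solving J·Δ = −F gives Δ = (0.1065, 0.9748).
Then the next iterate is (x, y)₁ = (-1.8935, 0.4748).
Round to (-1.8935, 0.4748) and repeat: F = (-1.880577, -4.512508), J = [[-3.348565, 0.201932], [0.381730, 10.492569]].
Δ = (-0.5345, 0.4495), so (x, y)₂ = (-2.4280, 0.9243).

(-2.4280, 0.9243)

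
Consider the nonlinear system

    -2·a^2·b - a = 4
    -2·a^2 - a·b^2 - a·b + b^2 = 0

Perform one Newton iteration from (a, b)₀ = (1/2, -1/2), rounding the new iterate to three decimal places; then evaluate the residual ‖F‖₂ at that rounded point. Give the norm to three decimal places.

At (1/2, -1/2): F = (-4.250, -0.125).
Jacobian J = [[-4·a·b - 1, -2·a^2], [-4·a - b^2 - b, -2·a·b - a + 2·b]].
At the point, J = [[0.000, -0.500], [-1.750, -1.000]] (det J = -0.875).
Solving J·Δ = −F gives Δ = (4.786, -8.500).
Then the next iterate is (a, b)₁ = (5.286, -9.000).
Re-evaluating at (5.286, -9.000): F = (493.66633, -355.47559), so ‖F‖₂ = 608.333.

608.333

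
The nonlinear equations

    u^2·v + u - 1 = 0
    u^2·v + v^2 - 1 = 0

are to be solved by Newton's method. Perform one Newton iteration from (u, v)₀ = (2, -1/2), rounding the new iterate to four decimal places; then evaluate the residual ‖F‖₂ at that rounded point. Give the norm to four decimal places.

At (2, -1/2): F = (-1.0000, -2.7500).
Jacobian J = [[2·u·v + 1, u^2], [2·u·v, u^2 + 2·v]].
At the point, J = [[-1.0000, 4.0000], [-2.0000, 3.0000]] (det J = 5.0000).
Solving J·Δ = −F gives Δ = (-1.6000, -0.1500).
Then the next iterate is (u, v)₁ = (0.4000, -0.6500).
Re-evaluating at (0.4000, -0.6500): F = (-0.7040, -0.6815), so ‖F‖₂ = 0.9798.

0.9798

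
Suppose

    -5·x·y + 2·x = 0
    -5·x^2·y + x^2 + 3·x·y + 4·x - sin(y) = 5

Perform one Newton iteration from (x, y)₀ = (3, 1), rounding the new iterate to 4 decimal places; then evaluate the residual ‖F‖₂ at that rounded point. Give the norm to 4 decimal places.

2.0307

At (3, 1): F = (-9.0000, -20.841471).
Jacobian J = [[-5·y + 2, -5·x], [-10·x·y + 2·x + 3·y + 4, -5·x^2 + 3·x - cos(y)]].
At the point, J = [[-3.0000, -15.0000], [-17.0000, -36.540302]] (det J = -145.379093).
Solving J·Δ = −F gives Δ = (0.1117, -0.6223).
Then the next iterate is (x, y)₁ = (3.1117, 0.3777).
Re-evaluating at (3.1117, 0.3777): F = (0.346955, 2.000825), so ‖F‖₂ = 2.0307.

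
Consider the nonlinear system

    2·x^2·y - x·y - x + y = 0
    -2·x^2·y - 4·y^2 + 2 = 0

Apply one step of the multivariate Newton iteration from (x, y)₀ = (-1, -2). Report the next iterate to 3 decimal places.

At (-1, -2): F = (-7.000, -10.000).
Jacobian J = [[4·x·y - y - 1, 2·x^2 - x + 1], [-4·x·y, -2·x^2 - 8·y]].
At the point, J = [[9.000, 4.000], [-8.000, 14.000]] (det J = 158.000).
Solving J·Δ = −F gives Δ = (0.367, 0.924).
Then the next iterate is (x, y)₁ = (-0.633, -1.076).

(-0.633, -1.076)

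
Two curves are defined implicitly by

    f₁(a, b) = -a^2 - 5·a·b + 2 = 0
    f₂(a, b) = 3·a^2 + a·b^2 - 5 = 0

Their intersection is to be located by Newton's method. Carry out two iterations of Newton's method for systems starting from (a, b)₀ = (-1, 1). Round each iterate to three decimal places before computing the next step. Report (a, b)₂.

At (-1, 1): F = (6.000, -3.000).
Jacobian J = [[-2·a - 5·b, -5·a], [6·a + b^2, 2·a·b]].
At the point, J = [[-3.000, 5.000], [-5.000, -2.000]] (det J = 31.000).
Solving J·Δ = −F gives Δ = (-0.097, -1.258).
Then the next iterate is (a, b)₁ = (-1.097, -0.258).
Round to (-1.097, -0.258) and repeat: F = (-0.61854, -1.46279), J = [[3.484, 5.485], [-6.51544, 0.56605]].
Δ = (-0.203, 0.242), so (a, b)₂ = (-1.300, -0.016).

(-1.300, -0.016)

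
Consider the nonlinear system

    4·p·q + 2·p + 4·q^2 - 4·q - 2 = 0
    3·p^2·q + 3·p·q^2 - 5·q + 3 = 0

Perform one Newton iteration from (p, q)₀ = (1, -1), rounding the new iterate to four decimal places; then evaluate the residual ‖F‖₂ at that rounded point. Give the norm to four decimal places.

At (1, -1): F = (4.0000, 8.0000).
Jacobian J = [[4·q + 2, 4·p + 8·q - 4], [6·p·q + 3·q^2, 3·p^2 + 6·p·q - 5]].
At the point, J = [[-2.0000, -8.0000], [-3.0000, -8.0000]] (det J = -8.0000).
Solving J·Δ = −F gives Δ = (4.0000, -0.5000).
Then the next iterate is (p, q)₁ = (5.0000, -1.5000).
Re-evaluating at (5.0000, -1.5000): F = (-7.0000, -68.2500), so ‖F‖₂ = 68.6080.

68.6080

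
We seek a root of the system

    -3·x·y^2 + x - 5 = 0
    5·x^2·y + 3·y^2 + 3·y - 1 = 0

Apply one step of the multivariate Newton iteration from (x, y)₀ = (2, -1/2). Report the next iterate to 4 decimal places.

(2.3000, 0.2375)

At (2, -1/2): F = (-4.5000, -11.7500).
Jacobian J = [[-3·y^2 + 1, -6·x·y], [10·x·y, 5·x^2 + 6·y + 3]].
At the point, J = [[0.2500, 6.0000], [-10.0000, 20.0000]] (det J = 65.0000).
Solving J·Δ = −F gives Δ = (0.3000, 0.7375).
Then the next iterate is (x, y)₁ = (2.3000, 0.2375).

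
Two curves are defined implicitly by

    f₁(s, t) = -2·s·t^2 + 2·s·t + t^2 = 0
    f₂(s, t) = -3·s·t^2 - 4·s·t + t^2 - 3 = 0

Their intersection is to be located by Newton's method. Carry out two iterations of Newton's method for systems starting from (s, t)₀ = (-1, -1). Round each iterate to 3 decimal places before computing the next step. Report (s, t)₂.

(1.443, 0.739)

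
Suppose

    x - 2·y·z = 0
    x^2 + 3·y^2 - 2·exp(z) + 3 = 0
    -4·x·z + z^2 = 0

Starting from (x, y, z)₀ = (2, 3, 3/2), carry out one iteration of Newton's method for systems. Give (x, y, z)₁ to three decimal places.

(0.894, 1.544, 0.877)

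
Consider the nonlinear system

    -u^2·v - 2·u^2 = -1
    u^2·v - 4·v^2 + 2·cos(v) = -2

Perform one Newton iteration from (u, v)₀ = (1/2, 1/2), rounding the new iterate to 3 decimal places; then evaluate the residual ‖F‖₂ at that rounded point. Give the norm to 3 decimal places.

1.771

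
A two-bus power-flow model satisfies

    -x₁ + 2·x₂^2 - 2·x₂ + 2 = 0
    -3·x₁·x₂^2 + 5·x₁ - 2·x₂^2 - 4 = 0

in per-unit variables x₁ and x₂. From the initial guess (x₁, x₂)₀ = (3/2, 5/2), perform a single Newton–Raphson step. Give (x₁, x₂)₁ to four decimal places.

At (3/2, 5/2): F = (8.0000, -37.1250).
Jacobian J = [[-1, 4·x₂ - 2], [-3·x₂^2 + 5, -6·x₁·x₂ - 4·x₂]].
At the point, J = [[-1.0000, 8.0000], [-13.7500, -32.5000]] (det J = 142.5000).
Solving J·Δ = −F gives Δ = (-0.2596, -1.0325).
Then the next iterate is (x₁, x₂)₁ = (1.2404, 1.4675).

(1.2404, 1.4675)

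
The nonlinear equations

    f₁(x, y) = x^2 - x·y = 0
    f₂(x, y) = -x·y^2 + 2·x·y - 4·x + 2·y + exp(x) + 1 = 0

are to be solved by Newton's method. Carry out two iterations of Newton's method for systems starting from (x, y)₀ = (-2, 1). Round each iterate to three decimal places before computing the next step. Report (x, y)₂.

(-2.574, -3.142)

At (-2, 1): F = (6.000, 9.13534).
Jacobian J = [[2·x - y, -x], [-y^2 + 2·y + exp(x) - 4, -2·x·y + 2·x + 2]].
At the point, J = [[-5.000, 2.000], [-2.86466, 2.000]] (det J = -4.27067).
Solving J·Δ = −F gives Δ = (-1.468, -6.671).
Then the next iterate is (x, y)₁ = (-3.468, -5.671).
Round to (-3.468, -5.671) and repeat: F = (-7.64000, 154.42695), J = [[-1.265, 3.468], [-47.47106, -44.27006]].
Δ = (0.894, 2.529), so (x, y)₂ = (-2.574, -3.142).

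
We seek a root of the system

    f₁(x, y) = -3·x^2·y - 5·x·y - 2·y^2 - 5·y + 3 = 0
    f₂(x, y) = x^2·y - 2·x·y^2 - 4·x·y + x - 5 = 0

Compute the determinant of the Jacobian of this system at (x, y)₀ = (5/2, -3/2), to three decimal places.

J = [[-6·x·y - 5·y, -3·x^2 - 5·x - 4·y - 5], [2·x·y - 2·y^2 - 4·y + 1, x^2 - 4·x·y - 4·x]].
At the point, J = [[30.000, -30.250], [-5.000, 11.250]].
det J = 186.250.

186.250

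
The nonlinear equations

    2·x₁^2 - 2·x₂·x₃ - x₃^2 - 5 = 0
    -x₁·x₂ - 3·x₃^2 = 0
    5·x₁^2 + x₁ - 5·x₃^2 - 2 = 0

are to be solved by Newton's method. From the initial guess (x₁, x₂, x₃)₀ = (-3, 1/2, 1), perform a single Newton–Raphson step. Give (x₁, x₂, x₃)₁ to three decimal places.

(-1.180, -2.253, -0.778)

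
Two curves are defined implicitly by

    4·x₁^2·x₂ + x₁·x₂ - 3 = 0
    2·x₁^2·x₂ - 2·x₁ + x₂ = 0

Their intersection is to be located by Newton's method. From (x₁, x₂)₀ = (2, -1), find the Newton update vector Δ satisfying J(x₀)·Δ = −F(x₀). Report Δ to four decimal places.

At (2, -1): F = (-21.0000, -13.0000).
Jacobian J = [[8·x₁·x₂ + x₂, 4·x₁^2 + x₁], [4·x₁·x₂ - 2, 2·x₁^2 + 1]].
At the point, J = [[-17.0000, 18.0000], [-10.0000, 9.0000]] (det J = 27.0000).
Solving J·Δ = −F gives Δ = (-1.6667, -0.4074).

(-1.6667, -0.4074)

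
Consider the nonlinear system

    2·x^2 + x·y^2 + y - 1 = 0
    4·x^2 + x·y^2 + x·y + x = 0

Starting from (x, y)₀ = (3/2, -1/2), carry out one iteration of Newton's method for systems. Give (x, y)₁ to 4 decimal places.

(0.7059, -3.6765)

At (3/2, -1/2): F = (3.3750, 10.1250).
Jacobian J = [[4·x + y^2, 2·x·y + 1], [8·x + y^2 + y + 1, 2·x·y + x]].
At the point, J = [[6.2500, -0.5000], [12.7500, 0.0000]] (det J = 6.3750).
Solving J·Δ = −F gives Δ = (-0.7941, -3.1765).
Then the next iterate is (x, y)₁ = (0.7059, -3.6765).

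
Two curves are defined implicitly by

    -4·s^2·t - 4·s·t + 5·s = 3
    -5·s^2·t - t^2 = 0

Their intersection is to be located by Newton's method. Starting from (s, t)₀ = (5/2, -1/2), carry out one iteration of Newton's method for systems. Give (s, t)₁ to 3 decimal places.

(-1.130, -1.492)

At (5/2, -1/2): F = (27.000, 15.375).
Jacobian J = [[-8·s·t - 4·t + 5, -4·s^2 - 4·s], [-10·s·t, -5·s^2 - 2·t]].
At the point, J = [[17.000, -35.000], [12.500, -30.250]] (det J = -76.750).
Solving J·Δ = −F gives Δ = (-3.630, -0.992).
Then the next iterate is (s, t)₁ = (-1.130, -1.492).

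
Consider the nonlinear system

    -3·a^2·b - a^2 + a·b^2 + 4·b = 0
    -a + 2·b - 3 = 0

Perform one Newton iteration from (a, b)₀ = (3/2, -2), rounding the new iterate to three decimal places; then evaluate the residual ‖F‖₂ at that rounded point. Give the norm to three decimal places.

75.585

At (3/2, -2): F = (9.250, -8.500).
Jacobian J = [[-6·a·b - 2·a + b^2, -3·a^2 + 2·a·b + 4], [-1, 2]].
At the point, J = [[19.000, -8.750], [-1.000, 2.000]] (det J = 29.250).
Solving J·Δ = −F gives Δ = (1.910, 5.205).
Then the next iterate is (a, b)₁ = (3.410, 3.205).
Re-evaluating at (3.410, 3.205): F = (-75.58468, 0.000), so ‖F‖₂ = 75.585.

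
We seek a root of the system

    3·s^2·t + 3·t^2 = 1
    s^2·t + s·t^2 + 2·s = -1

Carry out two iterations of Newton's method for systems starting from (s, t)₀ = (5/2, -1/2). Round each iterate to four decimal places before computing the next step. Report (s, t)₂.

At (5/2, -1/2): F = (-9.6250, 3.5000).
Jacobian J = [[6·s·t, 3·s^2 + 6·t], [2·s·t + t^2 + 2, s^2 + 2·s·t]].
At the point, J = [[-7.5000, 15.7500], [-0.2500, 3.7500]] (det J = -24.1875).
Solving J·Δ = −F gives Δ = (-3.7713, -1.1848).
Then the next iterate is (s, t)₁ = (-1.2713, -1.6848).
Round to (-1.2713, -1.6848) and repeat: F = (-0.653287, -7.874230), J = [[12.851317, -5.260189], [9.122324, 5.899976]].
Δ = (0.3657, 0.7692), so (s, t)₂ = (-0.9056, -0.9156).

(-0.9056, -0.9156)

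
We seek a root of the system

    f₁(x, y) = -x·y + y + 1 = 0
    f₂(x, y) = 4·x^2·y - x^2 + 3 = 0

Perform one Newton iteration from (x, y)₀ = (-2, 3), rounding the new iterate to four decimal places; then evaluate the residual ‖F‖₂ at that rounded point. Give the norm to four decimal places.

At (-2, 3): F = (10.0000, 47.0000).
Jacobian J = [[-y, -x + 1], [8·x·y - 2·x, 4·x^2]].
At the point, J = [[-3.0000, 3.0000], [-44.0000, 16.0000]] (det J = 84.0000).
Solving J·Δ = −F gives Δ = (-0.2262, -3.5595).
Then the next iterate is (x, y)₁ = (-2.2262, -0.5595).
Re-evaluating at (-2.2262, -0.5595): F = (-0.805059, -13.047419), so ‖F‖₂ = 13.0722.

13.0722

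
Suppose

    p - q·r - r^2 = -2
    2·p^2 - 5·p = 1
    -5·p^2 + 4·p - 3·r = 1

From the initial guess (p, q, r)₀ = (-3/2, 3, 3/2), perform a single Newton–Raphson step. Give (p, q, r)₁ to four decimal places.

At (-3/2, 3, 3/2): F = (-6.2500, 11.0000, -22.7500).
Jacobian J = [[1, -r, -q - 2·r], [4·p - 5, 0, 0], [-10·p + 4, 0, -3]].
At the point, J = [[1.0000, -1.5000, -6.0000], [-11.0000, 0.0000, 0.0000], [19.0000, 0.0000, -3.0000]] (det J = 49.5000).
Solving J·Δ = −F gives Δ = (1.0000, 1.5000, -1.2500).
Then the next iterate is (p, q, r)₁ = (-0.5000, 4.5000, 0.2500).

(-0.5000, 4.5000, 0.2500)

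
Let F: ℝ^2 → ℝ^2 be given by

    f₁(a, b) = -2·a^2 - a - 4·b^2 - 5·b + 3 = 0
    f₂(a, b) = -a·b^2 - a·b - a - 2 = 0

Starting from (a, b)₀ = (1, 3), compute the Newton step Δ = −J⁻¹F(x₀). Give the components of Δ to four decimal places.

(-0.2281, -1.7193)

At (1, 3): F = (-51.0000, -15.0000).
Jacobian J = [[-4·a - 1, -8·b - 5], [-b^2 - b - 1, -2·a·b - a]].
At the point, J = [[-5.0000, -29.0000], [-13.0000, -7.0000]] (det J = -342.0000).
Solving J·Δ = −F gives Δ = (-0.2281, -1.7193).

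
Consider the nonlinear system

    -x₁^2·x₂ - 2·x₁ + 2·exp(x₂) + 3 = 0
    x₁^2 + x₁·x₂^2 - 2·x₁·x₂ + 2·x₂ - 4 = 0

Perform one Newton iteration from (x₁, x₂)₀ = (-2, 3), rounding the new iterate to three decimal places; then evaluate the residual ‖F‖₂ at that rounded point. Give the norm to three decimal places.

At (-2, 3): F = (35.17107, 0.000).
Jacobian J = [[-2·x₁·x₂ - 2, -x₁^2 + 2·exp(x₂)], [2·x₁ + x₂^2 - 2·x₂, 2·x₁·x₂ - 2·x₁ + 2]].
At the point, J = [[10.000, 36.17107], [-1.000, -6.000]] (det J = -23.82893).
Solving J·Δ = −F gives Δ = (-8.856, 1.476).
Then the next iterate is (x₁, x₂)₁ = (-10.856, 4.476).
Re-evaluating at (-10.856, 4.476): F = (-327.03197, 2.49229), so ‖F‖₂ = 327.041.

327.041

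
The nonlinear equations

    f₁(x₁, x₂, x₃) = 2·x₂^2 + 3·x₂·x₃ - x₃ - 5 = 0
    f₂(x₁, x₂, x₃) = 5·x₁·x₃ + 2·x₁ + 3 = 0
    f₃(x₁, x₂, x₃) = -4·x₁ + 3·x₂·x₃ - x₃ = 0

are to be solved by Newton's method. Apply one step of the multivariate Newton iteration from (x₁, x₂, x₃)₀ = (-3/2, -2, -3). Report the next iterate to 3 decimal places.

At (-3/2, -2, -3): F = (24.000, 22.500, 27.000).
Jacobian J = [[0, 4·x₂ + 3·x₃, 3·x₂ - 1], [5·x₃ + 2, 0, 5·x₁], [-4, 3·x₃, 3·x₂ - 1]].
At the point, J = [[0.000, -17.000, -7.000], [-13.000, 0.000, -7.500], [-4.000, -9.000, -7.000]] (det J = 218.000).
Solving J·Δ = −F gives Δ = (-2.580, -1.665, 7.472).
Then the next iterate is (x₁, x₂, x₃)₁ = (-4.080, -3.665, 4.472).

(-4.080, -3.665, 4.472)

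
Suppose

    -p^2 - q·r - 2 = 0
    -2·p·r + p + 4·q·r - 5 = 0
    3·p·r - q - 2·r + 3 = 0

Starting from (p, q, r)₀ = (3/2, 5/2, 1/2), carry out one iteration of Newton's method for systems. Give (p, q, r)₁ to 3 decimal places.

(-0.378, 1.878, 0.678)

At (3/2, 5/2, 1/2): F = (-5.500, 0.000, 1.750).
Jacobian J = [[-2·p, -r, -q], [-2·r + 1, 4·r, -2·p + 4·q], [3·r, -1, 3·p - 2]].
At the point, J = [[-3.000, -0.500, -2.500], [0.000, 2.000, 7.000], [1.500, -1.000, 2.500]] (det J = -33.750).
Solving J·Δ = −F gives Δ = (-1.878, -0.622, 0.178).
Then the next iterate is (p, q, r)₁ = (-0.378, 1.878, 0.678).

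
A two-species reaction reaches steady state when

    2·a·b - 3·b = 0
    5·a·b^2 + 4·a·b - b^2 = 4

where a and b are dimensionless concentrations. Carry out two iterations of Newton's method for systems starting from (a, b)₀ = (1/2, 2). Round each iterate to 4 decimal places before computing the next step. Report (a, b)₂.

(1.4883, 0.4476)

At (1/2, 2): F = (-4.0000, 6.0000).
Jacobian J = [[2·b, 2·a - 3], [5·b^2 + 4·b, 10·a·b + 4·a - 2·b]].
At the point, J = [[4.0000, -2.0000], [28.0000, 8.0000]] (det J = 88.0000).
Solving J·Δ = −F gives Δ = (0.2273, -1.5455).
Then the next iterate is (a, b)₁ = (0.7273, 0.4545).
Round to (0.7273, 0.4545) and repeat: F = (-0.702384, -2.133146), J = [[0.9090, -1.5454], [2.850851, 5.305778]].
Δ = (0.7610, -0.0069), so (a, b)₂ = (1.4883, 0.4476).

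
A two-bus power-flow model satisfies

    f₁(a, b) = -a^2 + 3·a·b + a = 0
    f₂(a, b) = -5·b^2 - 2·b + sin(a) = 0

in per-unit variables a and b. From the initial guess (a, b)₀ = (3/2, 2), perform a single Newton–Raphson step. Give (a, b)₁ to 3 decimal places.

At (3/2, 2): F = (8.250, -23.00251).
Jacobian J = [[-2·a + 3·b + 1, 3·a], [cos(a), -10·b - 2]].
At the point, J = [[4.000, 4.500], [0.07074, -22.000]] (det J = -88.31832).
Solving J·Δ = −F gives Δ = (-0.883, -1.048).
Then the next iterate is (a, b)₁ = (0.617, 0.952).

(0.617, 0.952)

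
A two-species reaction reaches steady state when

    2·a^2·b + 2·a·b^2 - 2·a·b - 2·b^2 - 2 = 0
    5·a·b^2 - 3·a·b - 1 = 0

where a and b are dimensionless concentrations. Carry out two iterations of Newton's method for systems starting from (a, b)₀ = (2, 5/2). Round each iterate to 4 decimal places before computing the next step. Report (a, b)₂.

(1.5628, 1.0826)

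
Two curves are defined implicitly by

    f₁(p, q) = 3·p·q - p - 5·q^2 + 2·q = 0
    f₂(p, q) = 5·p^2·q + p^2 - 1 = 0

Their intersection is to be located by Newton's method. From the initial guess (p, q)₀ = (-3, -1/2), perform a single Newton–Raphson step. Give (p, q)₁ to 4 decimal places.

At (-3, -1/2): F = (5.2500, -14.5000).
Jacobian J = [[3·q - 1, 3·p - 10·q + 2], [10·p·q + 2·p, 5·p^2]].
At the point, J = [[-2.5000, -2.0000], [9.0000, 45.0000]] (det J = -94.5000).
Solving J·Δ = −F gives Δ = (2.1931, -0.1164).
Then the next iterate is (p, q)₁ = (-0.8069, -0.6164).

(-0.8069, -0.6164)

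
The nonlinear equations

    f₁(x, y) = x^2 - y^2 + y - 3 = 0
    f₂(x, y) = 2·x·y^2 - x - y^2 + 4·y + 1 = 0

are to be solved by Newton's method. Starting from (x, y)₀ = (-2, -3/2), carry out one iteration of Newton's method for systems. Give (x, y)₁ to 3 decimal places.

At (-2, -3/2): F = (-2.750, -14.250).
Jacobian J = [[2·x, -2·y + 1], [2·y^2 - 1, 4·x·y - 2·y + 4]].
At the point, J = [[-4.000, 4.000], [3.500, 19.000]] (det J = -90.000).
Solving J·Δ = −F gives Δ = (0.053, 0.740).
Then the next iterate is (x, y)₁ = (-1.947, -0.760).

(-1.947, -0.760)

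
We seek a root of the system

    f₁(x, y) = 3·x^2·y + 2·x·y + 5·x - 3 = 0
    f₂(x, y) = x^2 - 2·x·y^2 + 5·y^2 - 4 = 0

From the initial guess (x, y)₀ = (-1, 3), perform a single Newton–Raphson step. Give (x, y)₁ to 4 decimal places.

(-1.9854, 1.1022)

At (-1, 3): F = (-5.0000, 60.0000).
Jacobian J = [[6·x·y + 2·y + 5, 3·x^2 + 2·x], [2·x - 2·y^2, -4·x·y + 10·y]].
At the point, J = [[-7.0000, 1.0000], [-20.0000, 42.0000]] (det J = -274.0000).
Solving J·Δ = −F gives Δ = (-0.9854, -1.8978).
Then the next iterate is (x, y)₁ = (-1.9854, 1.1022).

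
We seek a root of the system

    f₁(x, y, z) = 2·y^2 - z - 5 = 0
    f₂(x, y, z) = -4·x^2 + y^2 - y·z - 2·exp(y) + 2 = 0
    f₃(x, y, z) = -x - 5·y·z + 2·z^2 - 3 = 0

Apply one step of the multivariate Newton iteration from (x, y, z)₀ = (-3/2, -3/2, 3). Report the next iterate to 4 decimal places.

(-1.2917, -1.7232, 0.8390)

At (-3/2, -3/2, 3): F = (-3.5000, -0.696260, 39.0000).
Jacobian J = [[0, 4·y, -1], [-8·x, 2·y - z - 2·exp(y), -y], [-1, -5·z, -5·y + 4·z]].
At the point, J = [[0.0000, -6.0000, -1.0000], [12.0000, -6.446260, 1.5000], [-1.0000, -15.0000, 19.5000]] (det J = 1599.446260).
Solving J·Δ = −F gives Δ = (0.2083, -0.2232, -2.1610).
Then the next iterate is (x, y, z)₁ = (-1.2917, -1.7232, 0.8390).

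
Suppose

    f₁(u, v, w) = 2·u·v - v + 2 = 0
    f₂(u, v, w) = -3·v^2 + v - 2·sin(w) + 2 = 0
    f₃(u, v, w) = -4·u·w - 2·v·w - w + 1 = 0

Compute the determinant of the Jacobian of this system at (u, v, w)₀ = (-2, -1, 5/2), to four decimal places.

-61.9085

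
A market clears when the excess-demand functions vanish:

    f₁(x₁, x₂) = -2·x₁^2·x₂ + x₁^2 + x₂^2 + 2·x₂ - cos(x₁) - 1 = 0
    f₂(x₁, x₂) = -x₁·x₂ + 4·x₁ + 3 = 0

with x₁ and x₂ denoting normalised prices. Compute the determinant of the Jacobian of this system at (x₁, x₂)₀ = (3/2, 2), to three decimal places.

J = [[-4·x₁·x₂ + 2·x₁ + sin(x₁), -2·x₁^2 + 2·x₂ + 2], [-x₂ + 4, -x₁]].
At the point, J = [[-8.00251, 1.500], [2.000, -1.500]].
det J = 9.004.

9.004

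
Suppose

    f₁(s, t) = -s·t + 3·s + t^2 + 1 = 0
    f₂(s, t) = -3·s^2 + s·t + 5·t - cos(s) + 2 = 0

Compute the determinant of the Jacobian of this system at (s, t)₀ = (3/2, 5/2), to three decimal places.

J = [[-t + 3, -s + 2·t], [-6·s + t + sin(s), s + 5]].
At the point, J = [[0.500, 3.500], [-5.50251, 6.500]].
det J = 22.509.

22.509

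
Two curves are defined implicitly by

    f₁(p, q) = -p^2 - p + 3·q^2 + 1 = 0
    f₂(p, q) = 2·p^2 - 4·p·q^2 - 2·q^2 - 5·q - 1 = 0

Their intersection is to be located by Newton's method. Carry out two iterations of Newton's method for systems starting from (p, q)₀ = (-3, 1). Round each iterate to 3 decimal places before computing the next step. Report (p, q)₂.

(-1.448, 0.052)

At (-3, 1): F = (-2.000, 22.000).
Jacobian J = [[-2·p - 1, 6·q], [4·p - 4·q^2, -8·p·q - 4·q - 5]].
At the point, J = [[5.000, 6.000], [-16.000, 15.000]] (det J = 171.000).
Solving J·Δ = −F gives Δ = (0.947, -0.456).
Then the next iterate is (p, q)₁ = (-2.053, 0.544).
Round to (-2.053, 0.544) and repeat: F = (-0.27400, 6.54797), J = [[3.106, 3.264], [-9.39574, 1.75866]].
Δ = (0.605, -0.492), so (p, q)₂ = (-1.448, 0.052).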